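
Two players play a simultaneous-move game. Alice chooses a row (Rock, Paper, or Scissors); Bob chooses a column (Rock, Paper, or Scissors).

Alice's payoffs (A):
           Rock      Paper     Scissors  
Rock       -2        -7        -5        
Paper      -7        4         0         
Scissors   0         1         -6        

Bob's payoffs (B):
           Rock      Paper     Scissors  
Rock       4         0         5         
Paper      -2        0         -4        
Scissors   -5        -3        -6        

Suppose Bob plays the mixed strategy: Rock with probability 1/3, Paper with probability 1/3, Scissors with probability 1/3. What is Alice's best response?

Alice's best reply maximizes expected payoff against the mix.
Rock: (1/3)·(-2) + (1/3)·(-7) + (1/3)·(-5) = -14/3
Paper: (1/3)·(-7) + (1/3)·4 + (1/3)·0 = -1
Scissors: (1/3)·0 + (1/3)·1 + (1/3)·(-6) = -5/3
Highest expected payoff is -1, from Paper.

Paper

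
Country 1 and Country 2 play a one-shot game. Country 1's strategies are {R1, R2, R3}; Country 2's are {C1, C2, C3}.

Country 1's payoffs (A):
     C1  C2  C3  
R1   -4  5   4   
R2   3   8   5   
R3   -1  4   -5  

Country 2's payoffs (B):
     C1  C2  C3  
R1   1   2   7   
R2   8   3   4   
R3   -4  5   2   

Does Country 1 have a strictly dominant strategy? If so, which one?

Check whether one of Country 1's strategies beats all alternatives regardless of what the opponent does.
R2 strictly dominates: vs C1: 3 > each of {-4, -1}; vs C2: 8 > each of {5, 4}; vs C3: 5 > each of {4, -5}.

R2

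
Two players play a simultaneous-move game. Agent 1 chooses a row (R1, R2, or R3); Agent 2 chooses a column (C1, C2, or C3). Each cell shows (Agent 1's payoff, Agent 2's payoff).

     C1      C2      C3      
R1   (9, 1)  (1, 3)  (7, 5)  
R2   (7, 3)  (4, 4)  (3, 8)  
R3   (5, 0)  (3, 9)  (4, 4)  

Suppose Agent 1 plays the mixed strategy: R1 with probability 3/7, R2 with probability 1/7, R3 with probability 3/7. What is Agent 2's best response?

Agent 2's best reply maximizes expected payoff against the mix.
C1: (3/7)·1 + (1/7)·3 + (3/7)·0 = 6/7
C2: (3/7)·3 + (1/7)·4 + (3/7)·9 = 40/7
C3: (3/7)·5 + (1/7)·8 + (3/7)·4 = 5
Highest expected payoff is 40/7, from C2.

C2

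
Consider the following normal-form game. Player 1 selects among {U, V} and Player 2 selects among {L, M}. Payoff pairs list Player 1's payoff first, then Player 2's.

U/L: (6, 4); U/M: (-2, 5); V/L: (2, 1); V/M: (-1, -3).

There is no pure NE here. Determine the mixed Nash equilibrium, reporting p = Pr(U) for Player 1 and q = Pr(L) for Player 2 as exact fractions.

Each player's mixing probability is pinned down by making the *other* player indifferent.
Player 2 indifferent between L and M: p·4 + (1−p)·1 = p·5 + (1−p)·(-3) ⟹ 1 + 3p = (-3) + 8p ⟹ p = 4/5.
Player 1 indifferent between U and V: q·6 + (1−q)·(-2) = q·2 + (1−q)·(-1) ⟹ (-2) + 8q = (-1) + 3q ⟹ q = 1/5.

p = 4/5, q = 1/5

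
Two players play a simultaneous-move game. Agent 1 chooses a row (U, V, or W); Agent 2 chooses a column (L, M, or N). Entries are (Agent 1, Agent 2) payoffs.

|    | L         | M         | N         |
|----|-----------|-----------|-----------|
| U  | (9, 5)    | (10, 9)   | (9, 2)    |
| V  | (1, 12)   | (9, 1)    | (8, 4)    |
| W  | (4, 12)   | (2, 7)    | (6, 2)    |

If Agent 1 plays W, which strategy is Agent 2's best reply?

L

With Agent 1 fixed at W, Agent 2's payoffs are: L → 12, M → 7, N → 2.
The maximum is 12, achieved by L.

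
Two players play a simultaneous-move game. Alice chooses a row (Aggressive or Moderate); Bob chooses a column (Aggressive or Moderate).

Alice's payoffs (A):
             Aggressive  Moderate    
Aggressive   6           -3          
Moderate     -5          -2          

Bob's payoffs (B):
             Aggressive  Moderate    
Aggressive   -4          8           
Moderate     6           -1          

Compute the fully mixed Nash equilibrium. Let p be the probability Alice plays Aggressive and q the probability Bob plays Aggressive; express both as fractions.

p = 7/19, q = 1/12

In a mixed NE each player is indifferent between their pure strategies, so the opponent's mix sets the indifference.
Bob indifferent between Aggressive and Moderate: p·(-4) + (1−p)·6 = p·8 + (1−p)·(-1) ⟹ 6 + (-10)p = (-1) + 9p ⟹ p = 7/19.
Alice indifferent between Aggressive and Moderate: q·6 + (1−q)·(-3) = q·(-5) + (1−q)·(-2) ⟹ (-3) + 9q = (-2) + (-3)q ⟹ q = 1/12.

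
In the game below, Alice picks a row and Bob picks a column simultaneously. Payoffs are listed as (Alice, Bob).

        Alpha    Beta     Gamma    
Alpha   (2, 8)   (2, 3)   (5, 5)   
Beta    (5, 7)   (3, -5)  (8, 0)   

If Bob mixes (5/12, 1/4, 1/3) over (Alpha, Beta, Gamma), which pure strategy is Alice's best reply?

Compute Alice's expected payoff from each pure strategy against the given mix.
Alpha: (5/12)·2 + (1/4)·2 + (1/3)·5 = 3
Beta: (5/12)·5 + (1/4)·3 + (1/3)·8 = 11/2
Highest expected payoff is 11/2, from Beta.

Beta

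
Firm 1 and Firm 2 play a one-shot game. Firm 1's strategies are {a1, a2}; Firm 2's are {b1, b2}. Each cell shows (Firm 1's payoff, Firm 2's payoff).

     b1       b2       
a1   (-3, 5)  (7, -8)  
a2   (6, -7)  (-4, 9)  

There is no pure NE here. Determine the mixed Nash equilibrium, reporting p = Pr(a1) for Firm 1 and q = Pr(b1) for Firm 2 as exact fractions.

p = 16/29, q = 11/20

Each player's mixing probability is pinned down by making the *other* player indifferent.
Firm 2 indifferent between b1 and b2: p·5 + (1−p)·(-7) = p·(-8) + (1−p)·9 ⟹ (-7) + 12p = 9 + (-17)p ⟹ p = 16/29.
Firm 1 indifferent between a1 and a2: q·(-3) + (1−q)·7 = q·6 + (1−q)·(-4) ⟹ 7 + (-10)q = (-4) + 10q ⟹ q = 11/20.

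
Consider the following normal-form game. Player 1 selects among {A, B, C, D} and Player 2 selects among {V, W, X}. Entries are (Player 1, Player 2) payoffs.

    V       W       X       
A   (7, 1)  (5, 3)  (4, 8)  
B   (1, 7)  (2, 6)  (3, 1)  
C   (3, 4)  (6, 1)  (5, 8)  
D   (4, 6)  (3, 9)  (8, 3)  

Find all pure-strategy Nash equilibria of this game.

No pure-strategy Nash equilibrium

A profile is a Nash equilibrium when each player is best-responding to the other.
Player 1's best responses — vs V: A (payoff 7); vs W: C (payoff 6); vs X: D (payoff 8).
Player 2's best responses — vs A: X (payoff 8); vs B: V (payoff 7); vs C: X (payoff 8); vs D: W (payoff 9).
No cell has both players best-responding. For instance, Player 1's best reply to W is C, but against C Player 2 prefers X over W.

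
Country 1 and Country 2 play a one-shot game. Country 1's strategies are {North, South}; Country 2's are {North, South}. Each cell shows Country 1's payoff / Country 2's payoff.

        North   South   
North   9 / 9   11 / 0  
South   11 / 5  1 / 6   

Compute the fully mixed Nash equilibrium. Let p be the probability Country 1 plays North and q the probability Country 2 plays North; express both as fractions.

In a mixed NE each player is indifferent between their pure strategies, so the opponent's mix sets the indifference.
Country 2 indifferent between North and South: p·9 + (1−p)·5 = p·0 + (1−p)·6 ⟹ 5 + 4p = 6 + (-6)p ⟹ p = 1/10.
Country 1 indifferent between North and South: q·9 + (1−q)·11 = q·11 + (1−q)·1 ⟹ 11 + (-2)q = 1 + 10q ⟹ q = 5/6.

p = 1/10, q = 5/6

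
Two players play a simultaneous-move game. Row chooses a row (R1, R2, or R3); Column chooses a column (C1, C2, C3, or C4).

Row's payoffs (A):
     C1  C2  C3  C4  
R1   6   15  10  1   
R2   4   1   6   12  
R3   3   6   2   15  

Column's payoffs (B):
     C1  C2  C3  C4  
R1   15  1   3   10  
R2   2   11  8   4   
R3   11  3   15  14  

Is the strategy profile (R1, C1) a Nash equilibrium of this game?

Holding Column at C1: Row gets 6 from R1, versus 4 from R2, 3 from R3. No profitable deviation for Row.
Holding Row at R1: Column gets 15 from C1, versus 1 from C2, 3 from C3, 10 from C4. No profitable deviation for Column either.

Yes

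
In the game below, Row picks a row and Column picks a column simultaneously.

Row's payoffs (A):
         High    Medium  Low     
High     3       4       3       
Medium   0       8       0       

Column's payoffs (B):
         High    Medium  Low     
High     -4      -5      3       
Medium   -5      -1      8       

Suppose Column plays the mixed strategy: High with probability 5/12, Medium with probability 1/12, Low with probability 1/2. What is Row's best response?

Compute Row's expected payoff from each pure strategy against the given mix.
High: (5/12)·3 + (1/12)·4 + (1/2)·3 = 37/12
Medium: (5/12)·0 + (1/12)·8 + (1/2)·0 = 2/3
Highest expected payoff is 37/12, from High.

High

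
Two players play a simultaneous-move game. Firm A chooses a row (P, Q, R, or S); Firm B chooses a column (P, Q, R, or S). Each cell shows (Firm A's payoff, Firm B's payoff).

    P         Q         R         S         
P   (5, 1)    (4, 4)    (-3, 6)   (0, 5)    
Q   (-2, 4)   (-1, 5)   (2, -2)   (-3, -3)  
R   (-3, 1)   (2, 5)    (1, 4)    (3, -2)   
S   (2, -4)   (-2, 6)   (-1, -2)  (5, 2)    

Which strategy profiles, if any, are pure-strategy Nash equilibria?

A profile is a Nash equilibrium when each player is best-responding to the other.
Firm A's best responses — vs P: P (payoff 5); vs Q: P (payoff 4); vs R: Q (payoff 2); vs S: S (payoff 5).
Firm B's best responses — vs P: R (payoff 6); vs Q: Q (payoff 5); vs R: Q (payoff 5); vs S: Q (payoff 6).
No cell has both players best-responding. For instance, Firm A's best reply to R is Q, but against Q Firm B prefers Q over R.

No pure-strategy Nash equilibrium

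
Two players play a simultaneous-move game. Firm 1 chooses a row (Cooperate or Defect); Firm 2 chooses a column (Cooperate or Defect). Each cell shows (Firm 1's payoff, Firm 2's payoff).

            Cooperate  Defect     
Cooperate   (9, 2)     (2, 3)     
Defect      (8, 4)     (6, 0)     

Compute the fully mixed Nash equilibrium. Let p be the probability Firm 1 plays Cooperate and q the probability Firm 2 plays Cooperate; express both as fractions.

p = 4/5, q = 4/5

Each player's mixing probability is pinned down by making the *other* player indifferent.
Firm 2 indifferent between Cooperate and Defect: p·2 + (1−p)·4 = p·3 + (1−p)·0 ⟹ 4 + (-2)p = 0 + 3p ⟹ p = 4/5.
Firm 1 indifferent between Cooperate and Defect: q·9 + (1−q)·2 = q·8 + (1−q)·6 ⟹ 2 + 7q = 6 + 2q ⟹ q = 4/5.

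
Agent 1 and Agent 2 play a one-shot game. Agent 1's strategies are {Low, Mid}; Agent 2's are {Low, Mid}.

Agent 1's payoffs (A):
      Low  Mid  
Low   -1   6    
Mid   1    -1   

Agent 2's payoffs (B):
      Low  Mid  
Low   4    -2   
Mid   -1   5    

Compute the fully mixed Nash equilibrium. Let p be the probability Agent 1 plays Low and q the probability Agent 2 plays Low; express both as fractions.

p = 1/2, q = 7/9

Each player's mixing probability is pinned down by making the *other* player indifferent.
Agent 2 indifferent between Low and Mid: p·4 + (1−p)·(-1) = p·(-2) + (1−p)·5 ⟹ (-1) + 5p = 5 + (-7)p ⟹ p = 1/2.
Agent 1 indifferent between Low and Mid: q·(-1) + (1−q)·6 = q·1 + (1−q)·(-1) ⟹ 6 + (-7)q = (-1) + 2q ⟹ q = 7/9.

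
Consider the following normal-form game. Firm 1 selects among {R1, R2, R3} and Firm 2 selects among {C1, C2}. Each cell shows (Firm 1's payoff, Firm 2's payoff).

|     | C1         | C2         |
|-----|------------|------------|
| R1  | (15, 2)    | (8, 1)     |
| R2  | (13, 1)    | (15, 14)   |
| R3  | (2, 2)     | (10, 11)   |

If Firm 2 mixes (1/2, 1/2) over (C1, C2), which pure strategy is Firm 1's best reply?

R2

Firm 1's best reply maximizes expected payoff against the mix.
R1: (1/2)·15 + (1/2)·8 = 23/2
R2: (1/2)·13 + (1/2)·15 = 14
R3: (1/2)·2 + (1/2)·10 = 6
Highest expected payoff is 14, from R2.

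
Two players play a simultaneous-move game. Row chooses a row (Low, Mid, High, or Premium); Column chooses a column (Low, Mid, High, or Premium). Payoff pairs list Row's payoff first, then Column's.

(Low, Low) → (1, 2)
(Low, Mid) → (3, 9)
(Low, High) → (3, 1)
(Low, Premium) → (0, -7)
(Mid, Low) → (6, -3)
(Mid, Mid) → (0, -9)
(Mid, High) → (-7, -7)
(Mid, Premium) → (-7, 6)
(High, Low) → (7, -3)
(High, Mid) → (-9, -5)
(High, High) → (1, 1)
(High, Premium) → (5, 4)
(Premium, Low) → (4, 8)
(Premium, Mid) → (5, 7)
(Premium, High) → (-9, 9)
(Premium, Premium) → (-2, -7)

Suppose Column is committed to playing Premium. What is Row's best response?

With Column fixed at Premium, Row's payoffs are: Low → 0, Mid → -7, High → 5, Premium → -2.
The maximum is 5, achieved by High.

High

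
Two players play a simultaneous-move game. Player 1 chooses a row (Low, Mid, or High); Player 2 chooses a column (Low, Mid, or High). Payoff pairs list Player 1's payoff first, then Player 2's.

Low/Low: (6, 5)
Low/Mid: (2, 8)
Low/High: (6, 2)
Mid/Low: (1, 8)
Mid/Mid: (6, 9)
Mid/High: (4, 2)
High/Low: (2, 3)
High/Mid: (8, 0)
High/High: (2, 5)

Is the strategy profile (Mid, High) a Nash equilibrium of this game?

Holding Player 2 at High: Player 1 gets 4 from Mid but could get 6 by switching to Low. Player 1 has a profitable deviation.

No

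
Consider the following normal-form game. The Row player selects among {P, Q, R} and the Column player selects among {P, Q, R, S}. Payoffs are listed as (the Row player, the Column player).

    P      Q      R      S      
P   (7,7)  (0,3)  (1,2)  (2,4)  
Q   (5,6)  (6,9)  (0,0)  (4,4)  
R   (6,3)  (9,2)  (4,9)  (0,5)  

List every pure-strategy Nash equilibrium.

(P, P) and (R, R)

Find each player's best response to every opponent strategy; NE are the intersections.
The Row player's best responses — vs P: P (payoff 7); vs Q: R (payoff 9); vs R: R (payoff 4); vs S: Q (payoff 4).
The Column player's best responses — vs P: P (payoff 7); vs Q: Q (payoff 9); vs R: R (payoff 9).
Mutual best responses occur at (P, P) and (R, R); at each, neither player gains by switching.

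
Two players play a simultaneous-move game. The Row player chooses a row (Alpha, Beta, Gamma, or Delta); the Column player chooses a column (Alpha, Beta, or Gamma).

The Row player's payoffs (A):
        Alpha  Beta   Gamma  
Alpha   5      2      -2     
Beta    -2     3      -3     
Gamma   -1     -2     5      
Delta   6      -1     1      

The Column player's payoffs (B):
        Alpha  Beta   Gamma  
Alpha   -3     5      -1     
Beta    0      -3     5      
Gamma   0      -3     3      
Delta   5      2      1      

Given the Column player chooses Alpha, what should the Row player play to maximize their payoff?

With the Column player fixed at Alpha, the Row player's payoffs are: Alpha → 5, Beta → -2, Gamma → -1, Delta → 6.
The maximum is 6, achieved by Delta.

Delta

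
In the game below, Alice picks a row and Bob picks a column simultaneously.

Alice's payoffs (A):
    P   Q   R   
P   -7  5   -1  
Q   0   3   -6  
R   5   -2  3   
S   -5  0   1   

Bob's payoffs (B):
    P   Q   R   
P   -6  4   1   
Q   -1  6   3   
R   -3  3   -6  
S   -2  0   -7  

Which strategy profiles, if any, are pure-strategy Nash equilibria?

A profile is a Nash equilibrium when each player is best-responding to the other.
Alice's best responses — vs P: R (payoff 5); vs Q: P (payoff 5); vs R: R (payoff 3).
Bob's best responses — vs P: Q (payoff 4); vs Q: Q (payoff 6); vs R: Q (payoff 3); vs S: Q (payoff 0).
The only mutual best response is (P, Q); neither player gains by switching there.

(P, Q)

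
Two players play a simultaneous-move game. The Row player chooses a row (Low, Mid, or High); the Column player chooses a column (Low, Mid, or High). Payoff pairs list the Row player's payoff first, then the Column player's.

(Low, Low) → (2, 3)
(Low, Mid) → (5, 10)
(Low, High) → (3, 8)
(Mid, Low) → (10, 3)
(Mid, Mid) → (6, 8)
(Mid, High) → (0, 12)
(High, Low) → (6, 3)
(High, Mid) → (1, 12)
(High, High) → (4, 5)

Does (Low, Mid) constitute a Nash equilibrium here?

No

Holding the Column player at Mid: the Row player gets 5 from Low but could get 6 by switching to Mid. The Row player has a profitable deviation.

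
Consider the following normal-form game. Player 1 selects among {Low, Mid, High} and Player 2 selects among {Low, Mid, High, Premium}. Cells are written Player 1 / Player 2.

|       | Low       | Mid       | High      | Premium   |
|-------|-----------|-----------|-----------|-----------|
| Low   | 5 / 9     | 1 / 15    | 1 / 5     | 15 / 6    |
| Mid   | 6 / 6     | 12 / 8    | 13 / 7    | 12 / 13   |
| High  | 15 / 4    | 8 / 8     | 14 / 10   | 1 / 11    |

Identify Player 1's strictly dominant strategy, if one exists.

A strategy is strictly dominant if it gives Player 1 a strictly higher payoff than every other strategy, against every choice by the opponent.
Low is not dominant: against Low, Mid gives 6 > 5.
Mid is not dominant: against Low, High gives 15 > 6.
High is not dominant: against Mid, Mid gives 12 > 8.
No single strategy is best against every opponent action.

None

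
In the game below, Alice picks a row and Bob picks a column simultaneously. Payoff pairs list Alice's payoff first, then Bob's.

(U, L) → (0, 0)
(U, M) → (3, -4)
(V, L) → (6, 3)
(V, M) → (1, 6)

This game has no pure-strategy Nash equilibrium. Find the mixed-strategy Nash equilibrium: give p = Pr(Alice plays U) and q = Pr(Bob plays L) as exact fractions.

p = 3/7, q = 1/4

In a mixed NE each player is indifferent between their pure strategies, so the opponent's mix sets the indifference.
Bob indifferent between L and M: p·0 + (1−p)·3 = p·(-4) + (1−p)·6 ⟹ 3 + (-3)p = 6 + (-10)p ⟹ p = 3/7.
Alice indifferent between U and V: q·0 + (1−q)·3 = q·6 + (1−q)·1 ⟹ 3 + (-3)q = 1 + 5q ⟹ q = 1/4.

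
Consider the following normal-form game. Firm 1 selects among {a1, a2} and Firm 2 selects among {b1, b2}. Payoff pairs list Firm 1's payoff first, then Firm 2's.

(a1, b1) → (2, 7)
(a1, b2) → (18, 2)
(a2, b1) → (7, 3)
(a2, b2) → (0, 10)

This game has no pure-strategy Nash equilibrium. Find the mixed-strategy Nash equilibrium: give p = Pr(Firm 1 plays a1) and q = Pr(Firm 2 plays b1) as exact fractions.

Each player's mixing probability is pinned down by making the *other* player indifferent.
Firm 2 indifferent between b1 and b2: p·7 + (1−p)·3 = p·2 + (1−p)·10 ⟹ 3 + 4p = 10 + (-8)p ⟹ p = 7/12.
Firm 1 indifferent between a1 and a2: q·2 + (1−q)·18 = q·7 + (1−q)·0 ⟹ 18 + (-16)q = 0 + 7q ⟹ q = 18/23.

p = 7/12, q = 18/23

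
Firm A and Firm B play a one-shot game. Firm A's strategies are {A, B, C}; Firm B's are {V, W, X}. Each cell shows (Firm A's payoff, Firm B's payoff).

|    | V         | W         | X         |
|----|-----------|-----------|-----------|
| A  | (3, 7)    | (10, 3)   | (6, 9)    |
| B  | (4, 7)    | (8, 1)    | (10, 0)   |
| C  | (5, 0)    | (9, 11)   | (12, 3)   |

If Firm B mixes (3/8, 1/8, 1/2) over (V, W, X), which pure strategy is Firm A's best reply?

Firm A's best reply maximizes expected payoff against the mix.
A: (3/8)·3 + (1/8)·10 + (1/2)·6 = 43/8
B: (3/8)·4 + (1/8)·8 + (1/2)·10 = 15/2
C: (3/8)·5 + (1/8)·9 + (1/2)·12 = 9
Highest expected payoff is 9, from C.

C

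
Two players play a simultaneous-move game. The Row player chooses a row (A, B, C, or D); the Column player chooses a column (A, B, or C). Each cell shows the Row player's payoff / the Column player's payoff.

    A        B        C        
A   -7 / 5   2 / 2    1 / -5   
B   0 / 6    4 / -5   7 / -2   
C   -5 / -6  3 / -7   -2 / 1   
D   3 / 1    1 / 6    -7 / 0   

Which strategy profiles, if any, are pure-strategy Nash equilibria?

Find each player's best response to every opponent strategy; NE are the intersections.
The Row player's best responses — vs A: D (payoff 3); vs B: B (payoff 4); vs C: B (payoff 7).
The Column player's best responses — vs A: A (payoff 5); vs B: A (payoff 6); vs C: C (payoff 1); vs D: B (payoff 6).
No cell has both players best-responding. For instance, the Row player's best reply to C is B, but against B the Column player prefers A over C.

There is no pure-strategy Nash equilibrium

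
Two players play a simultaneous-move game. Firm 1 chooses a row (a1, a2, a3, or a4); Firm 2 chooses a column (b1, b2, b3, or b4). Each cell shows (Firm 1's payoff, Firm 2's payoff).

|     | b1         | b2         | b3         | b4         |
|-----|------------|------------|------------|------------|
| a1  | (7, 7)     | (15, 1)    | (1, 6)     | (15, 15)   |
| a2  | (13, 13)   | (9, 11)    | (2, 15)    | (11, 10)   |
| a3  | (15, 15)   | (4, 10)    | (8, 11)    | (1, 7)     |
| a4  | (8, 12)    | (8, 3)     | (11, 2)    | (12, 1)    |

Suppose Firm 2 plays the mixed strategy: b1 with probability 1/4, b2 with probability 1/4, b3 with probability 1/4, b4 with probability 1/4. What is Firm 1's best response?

a4

Firm 1's best reply maximizes expected payoff against the mix.
a1: (1/4)·7 + (1/4)·15 + (1/4)·1 + (1/4)·15 = 19/2
a2: (1/4)·13 + (1/4)·9 + (1/4)·2 + (1/4)·11 = 35/4
a3: (1/4)·15 + (1/4)·4 + (1/4)·8 + (1/4)·1 = 7
a4: (1/4)·8 + (1/4)·8 + (1/4)·11 + (1/4)·12 = 39/4
Highest expected payoff is 39/4, from a4.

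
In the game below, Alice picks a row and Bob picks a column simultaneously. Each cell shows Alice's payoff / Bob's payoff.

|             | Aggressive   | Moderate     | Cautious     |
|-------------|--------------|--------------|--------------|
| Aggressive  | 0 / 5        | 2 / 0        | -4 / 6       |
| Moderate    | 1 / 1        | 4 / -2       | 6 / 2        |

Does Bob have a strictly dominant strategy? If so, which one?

Check whether one of Bob's strategies beats all alternatives regardless of what the opponent does.
Cautious strictly dominates: vs Aggressive: 6 > each of {5, 0}; vs Moderate: 2 > each of {1, -2}.

Cautious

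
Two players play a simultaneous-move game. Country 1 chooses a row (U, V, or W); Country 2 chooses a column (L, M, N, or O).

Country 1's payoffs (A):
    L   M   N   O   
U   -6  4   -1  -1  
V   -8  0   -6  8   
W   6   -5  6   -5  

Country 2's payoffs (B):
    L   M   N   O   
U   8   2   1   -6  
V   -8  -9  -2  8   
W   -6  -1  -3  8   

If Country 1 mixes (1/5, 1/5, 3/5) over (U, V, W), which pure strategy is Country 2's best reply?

O

Country 2's best reply maximizes expected payoff against the mix.
L: (1/5)·8 + (1/5)·(-8) + (3/5)·(-6) = -18/5
M: (1/5)·2 + (1/5)·(-9) + (3/5)·(-1) = -2
N: (1/5)·1 + (1/5)·(-2) + (3/5)·(-3) = -2
O: (1/5)·(-6) + (1/5)·8 + (3/5)·8 = 26/5
Highest expected payoff is 26/5, from O.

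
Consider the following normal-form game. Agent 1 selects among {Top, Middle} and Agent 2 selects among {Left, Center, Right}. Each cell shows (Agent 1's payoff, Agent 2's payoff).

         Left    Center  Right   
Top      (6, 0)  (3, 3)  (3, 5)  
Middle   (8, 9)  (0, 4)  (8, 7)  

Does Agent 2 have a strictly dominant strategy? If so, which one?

No strictly dominant strategy

A strategy is strictly dominant if it gives Agent 2 a strictly higher payoff than every other strategy, against every choice by the opponent.
Left is not dominant: against Top, Center gives 3 > 0.
Center is not dominant: against Top, Right gives 5 > 3.
Right is not dominant: against Middle, Left gives 9 > 7.
No single strategy is best against every opponent action.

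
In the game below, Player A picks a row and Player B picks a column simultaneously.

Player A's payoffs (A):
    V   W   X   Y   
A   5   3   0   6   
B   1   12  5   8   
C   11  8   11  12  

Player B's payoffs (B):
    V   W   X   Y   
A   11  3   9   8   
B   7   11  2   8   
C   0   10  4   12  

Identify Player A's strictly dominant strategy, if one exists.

None

Check whether one of Player A's strategies beats all alternatives regardless of what the opponent does.
A is not dominant: against V, C gives 11 > 5.
B is not dominant: against V, A gives 5 > 1.
C is not dominant: against W, B gives 12 > 8.
No single strategy is best against every opponent action.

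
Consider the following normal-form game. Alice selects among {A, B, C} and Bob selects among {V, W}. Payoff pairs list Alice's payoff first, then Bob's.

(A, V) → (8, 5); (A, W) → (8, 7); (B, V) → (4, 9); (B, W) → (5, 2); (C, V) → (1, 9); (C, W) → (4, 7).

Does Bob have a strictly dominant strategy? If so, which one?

No strictly dominant strategy

Check whether one of Bob's strategies beats all alternatives regardless of what the opponent does.
V is not dominant: against A, W gives 7 > 5.
W is not dominant: against B, V gives 9 > 2.
No single strategy is best against every opponent action.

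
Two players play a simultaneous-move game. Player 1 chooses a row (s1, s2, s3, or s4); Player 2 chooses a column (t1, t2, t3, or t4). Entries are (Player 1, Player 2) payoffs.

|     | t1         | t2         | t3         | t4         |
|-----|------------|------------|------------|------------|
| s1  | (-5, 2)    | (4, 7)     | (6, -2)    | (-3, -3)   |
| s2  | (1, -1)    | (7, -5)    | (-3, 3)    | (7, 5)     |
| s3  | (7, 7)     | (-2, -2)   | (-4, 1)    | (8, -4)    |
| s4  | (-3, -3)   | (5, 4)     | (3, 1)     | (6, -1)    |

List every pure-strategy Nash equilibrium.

(s3, t1)

Find each player's best response to every opponent strategy; NE are the intersections.
Player 1's best responses — vs t1: s3 (payoff 7); vs t2: s2 (payoff 7); vs t3: s1 (payoff 6); vs t4: s3 (payoff 8).
Player 2's best responses — vs s1: t2 (payoff 7); vs s2: t4 (payoff 5); vs s3: t1 (payoff 7); vs s4: t2 (payoff 4).
The only mutual best response is (s3, t1); neither player gains by switching there.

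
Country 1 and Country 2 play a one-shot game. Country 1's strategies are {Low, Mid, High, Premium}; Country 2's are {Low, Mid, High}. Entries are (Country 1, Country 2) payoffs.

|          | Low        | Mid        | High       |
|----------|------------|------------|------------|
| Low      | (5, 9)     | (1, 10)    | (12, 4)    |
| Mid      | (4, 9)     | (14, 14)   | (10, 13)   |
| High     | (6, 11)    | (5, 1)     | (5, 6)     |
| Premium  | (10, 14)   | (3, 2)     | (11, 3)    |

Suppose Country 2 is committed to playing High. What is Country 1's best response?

Low

With Country 2 fixed at High, Country 1's payoffs are: Low → 12, Mid → 10, High → 5, Premium → 11.
The maximum is 12, achieved by Low.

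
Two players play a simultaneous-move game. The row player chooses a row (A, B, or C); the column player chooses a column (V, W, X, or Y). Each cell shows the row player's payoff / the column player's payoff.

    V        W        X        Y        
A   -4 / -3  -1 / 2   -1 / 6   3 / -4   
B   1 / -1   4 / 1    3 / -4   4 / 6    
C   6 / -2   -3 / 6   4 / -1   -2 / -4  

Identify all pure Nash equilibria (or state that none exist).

Check mutual best responses: a cell is a NE iff neither player can gain by unilaterally deviating.
The row player's best responses — vs V: C (payoff 6); vs W: B (payoff 4); vs X: C (payoff 4); vs Y: B (payoff 4).
The column player's best responses — vs A: X (payoff 6); vs B: Y (payoff 6); vs C: W (payoff 6).
The only mutual best response is (B, Y); neither player gains by switching there.

(B, Y)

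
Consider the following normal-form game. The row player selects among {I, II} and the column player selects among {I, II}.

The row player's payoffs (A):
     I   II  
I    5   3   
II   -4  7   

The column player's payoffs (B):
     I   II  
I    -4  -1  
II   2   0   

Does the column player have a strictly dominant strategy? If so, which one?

Check whether one of the column player's strategies beats all alternatives regardless of what the opponent does.
I is not dominant: against I, II gives -1 > -4.
II is not dominant: against II, I gives 2 > 0.
No single strategy is best against every opponent action.

No strictly dominant strategy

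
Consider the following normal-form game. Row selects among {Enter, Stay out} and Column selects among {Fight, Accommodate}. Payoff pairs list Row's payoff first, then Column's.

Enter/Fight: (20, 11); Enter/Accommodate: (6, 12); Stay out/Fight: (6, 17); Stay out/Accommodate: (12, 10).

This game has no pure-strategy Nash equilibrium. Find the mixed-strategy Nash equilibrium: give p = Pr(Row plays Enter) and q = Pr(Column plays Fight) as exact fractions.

p = 7/8, q = 3/10

In a mixed NE each player is indifferent between their pure strategies, so the opponent's mix sets the indifference.
Column indifferent between Fight and Accommodate: p·11 + (1−p)·17 = p·12 + (1−p)·10 ⟹ 17 + (-6)p = 10 + 2p ⟹ p = 7/8.
Row indifferent between Enter and Stay out: q·20 + (1−q)·6 = q·6 + (1−q)·12 ⟹ 6 + 14q = 12 + (-6)q ⟹ q = 3/10.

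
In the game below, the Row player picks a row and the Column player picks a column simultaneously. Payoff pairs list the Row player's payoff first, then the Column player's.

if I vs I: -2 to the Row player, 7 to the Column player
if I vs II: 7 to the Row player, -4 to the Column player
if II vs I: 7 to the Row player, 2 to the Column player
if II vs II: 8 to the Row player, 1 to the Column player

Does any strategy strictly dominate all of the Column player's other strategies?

A strategy is strictly dominant if it gives the Column player a strictly higher payoff than every other strategy, against every choice by the opponent.
I strictly dominates: vs I: 7 > -4; vs II: 2 > 1.

I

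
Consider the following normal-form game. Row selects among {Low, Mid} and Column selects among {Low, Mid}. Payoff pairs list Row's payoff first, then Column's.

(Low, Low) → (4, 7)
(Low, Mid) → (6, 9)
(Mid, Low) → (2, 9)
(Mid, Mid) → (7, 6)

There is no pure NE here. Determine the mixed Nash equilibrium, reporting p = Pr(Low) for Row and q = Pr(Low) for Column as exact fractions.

Each player's mixing probability is pinned down by making the *other* player indifferent.
Column indifferent between Low and Mid: p·7 + (1−p)·9 = p·9 + (1−p)·6 ⟹ 9 + (-2)p = 6 + 3p ⟹ p = 3/5.
Row indifferent between Low and Mid: q·4 + (1−q)·6 = q·2 + (1−q)·7 ⟹ 6 + (-2)q = 7 + (-5)q ⟹ q = 1/3.

p = 3/5, q = 1/3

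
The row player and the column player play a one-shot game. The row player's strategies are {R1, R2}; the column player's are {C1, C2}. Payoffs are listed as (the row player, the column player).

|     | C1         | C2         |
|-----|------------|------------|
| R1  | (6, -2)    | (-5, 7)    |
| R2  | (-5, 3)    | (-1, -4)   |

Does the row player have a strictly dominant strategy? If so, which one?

Check whether one of the row player's strategies beats all alternatives regardless of what the opponent does.
R1 is not dominant: against C2, R2 gives -1 > -5.
R2 is not dominant: against C1, R1 gives 6 > -5.
No single strategy is best against every opponent action.

None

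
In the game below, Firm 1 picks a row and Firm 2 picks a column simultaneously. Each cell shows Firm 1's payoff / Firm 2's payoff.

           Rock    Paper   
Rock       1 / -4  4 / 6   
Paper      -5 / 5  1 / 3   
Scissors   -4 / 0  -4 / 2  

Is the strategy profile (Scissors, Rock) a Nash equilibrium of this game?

No

Holding Firm 2 at Rock: Firm 1 gets -4 from Scissors but could get 1 by switching to Rock. Firm 1 has a profitable deviation.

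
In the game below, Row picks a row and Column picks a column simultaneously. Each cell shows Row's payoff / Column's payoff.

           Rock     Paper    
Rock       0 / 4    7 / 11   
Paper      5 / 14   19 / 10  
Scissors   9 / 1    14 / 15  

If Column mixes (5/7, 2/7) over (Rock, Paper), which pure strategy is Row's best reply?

Scissors

Row's best reply maximizes expected payoff against the mix.
Rock: (5/7)·0 + (2/7)·7 = 2
Paper: (5/7)·5 + (2/7)·19 = 9
Scissors: (5/7)·9 + (2/7)·14 = 73/7
Highest expected payoff is 73/7, from Scissors.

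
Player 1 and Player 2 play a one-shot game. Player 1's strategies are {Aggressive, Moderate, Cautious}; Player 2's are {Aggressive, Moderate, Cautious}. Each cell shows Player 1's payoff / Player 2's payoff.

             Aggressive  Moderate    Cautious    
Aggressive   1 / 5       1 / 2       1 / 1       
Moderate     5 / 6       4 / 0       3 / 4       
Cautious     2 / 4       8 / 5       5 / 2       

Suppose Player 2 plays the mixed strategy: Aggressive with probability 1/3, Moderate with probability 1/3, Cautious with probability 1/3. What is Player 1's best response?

Player 1's best reply maximizes expected payoff against the mix.
Aggressive: (1/3)·1 + (1/3)·1 + (1/3)·1 = 1
Moderate: (1/3)·5 + (1/3)·4 + (1/3)·3 = 4
Cautious: (1/3)·2 + (1/3)·8 + (1/3)·5 = 5
Highest expected payoff is 5, from Cautious.

Cautious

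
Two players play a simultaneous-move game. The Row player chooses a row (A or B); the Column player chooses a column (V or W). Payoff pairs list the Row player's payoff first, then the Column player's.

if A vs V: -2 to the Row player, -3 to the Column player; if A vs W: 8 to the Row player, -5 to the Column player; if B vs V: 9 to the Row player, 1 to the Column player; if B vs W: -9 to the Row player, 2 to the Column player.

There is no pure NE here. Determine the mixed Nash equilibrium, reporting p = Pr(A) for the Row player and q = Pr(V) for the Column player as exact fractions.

p = 1/3, q = 17/28

Each player's mixing probability is pinned down by making the *other* player indifferent.
The Column player indifferent between V and W: p·(-3) + (1−p)·1 = p·(-5) + (1−p)·2 ⟹ 1 + (-4)p = 2 + (-7)p ⟹ p = 1/3.
The Row player indifferent between A and B: q·(-2) + (1−q)·8 = q·9 + (1−q)·(-9) ⟹ 8 + (-10)q = (-9) + 18q ⟹ q = 17/28.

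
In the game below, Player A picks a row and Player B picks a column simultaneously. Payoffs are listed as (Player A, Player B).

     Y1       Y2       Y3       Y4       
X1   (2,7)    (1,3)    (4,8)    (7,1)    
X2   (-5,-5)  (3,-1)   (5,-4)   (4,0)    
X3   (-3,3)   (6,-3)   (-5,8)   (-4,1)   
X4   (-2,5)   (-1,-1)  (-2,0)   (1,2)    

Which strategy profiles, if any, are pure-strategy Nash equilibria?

No pure-strategy Nash equilibrium

A profile is a Nash equilibrium when each player is best-responding to the other.
Player A's best responses — vs Y1: X1 (payoff 2); vs Y2: X3 (payoff 6); vs Y3: X2 (payoff 5); vs Y4: X1 (payoff 7).
Player B's best responses — vs X1: Y3 (payoff 8); vs X2: Y4 (payoff 0); vs X3: Y3 (payoff 8); vs X4: Y1 (payoff 5).
No cell has both players best-responding. For instance, Player A's best reply to Y3 is X2, but against X2 Player B prefers Y4 over Y3.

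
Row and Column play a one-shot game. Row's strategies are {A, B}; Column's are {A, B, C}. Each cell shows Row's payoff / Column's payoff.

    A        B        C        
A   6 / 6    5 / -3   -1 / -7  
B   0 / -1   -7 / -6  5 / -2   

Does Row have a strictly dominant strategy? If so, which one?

None

A strategy is strictly dominant if it gives Row a strictly higher payoff than every other strategy, against every choice by the opponent.
A is not dominant: against C, B gives 5 > -1.
B is not dominant: against A, A gives 6 > 0.
No single strategy is best against every opponent action.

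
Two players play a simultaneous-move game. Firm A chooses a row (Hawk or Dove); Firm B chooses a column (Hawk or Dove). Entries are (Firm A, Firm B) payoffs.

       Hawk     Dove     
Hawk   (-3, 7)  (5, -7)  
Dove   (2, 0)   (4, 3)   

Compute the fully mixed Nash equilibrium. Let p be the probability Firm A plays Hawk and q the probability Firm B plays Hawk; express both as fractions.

In a mixed NE each player is indifferent between their pure strategies, so the opponent's mix sets the indifference.
Firm B indifferent between Hawk and Dove: p·7 + (1−p)·0 = p·(-7) + (1−p)·3 ⟹ 0 + 7p = 3 + (-10)p ⟹ p = 3/17.
Firm A indifferent between Hawk and Dove: q·(-3) + (1−q)·5 = q·2 + (1−q)·4 ⟹ 5 + (-8)q = 4 + (-2)q ⟹ q = 1/6.

p = 3/17, q = 1/6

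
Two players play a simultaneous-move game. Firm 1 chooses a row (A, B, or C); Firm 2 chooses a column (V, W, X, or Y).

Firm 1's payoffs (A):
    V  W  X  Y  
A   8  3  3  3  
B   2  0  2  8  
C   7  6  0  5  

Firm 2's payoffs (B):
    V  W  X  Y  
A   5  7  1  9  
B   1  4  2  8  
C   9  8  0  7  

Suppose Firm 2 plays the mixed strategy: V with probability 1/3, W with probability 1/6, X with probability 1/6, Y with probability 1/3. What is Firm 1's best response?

C

Compute Firm 1's expected payoff from each pure strategy against the given mix.
A: (1/3)·8 + (1/6)·3 + (1/6)·3 + (1/3)·3 = 14/3
B: (1/3)·2 + (1/6)·0 + (1/6)·2 + (1/3)·8 = 11/3
C: (1/3)·7 + (1/6)·6 + (1/6)·0 + (1/3)·5 = 5
Highest expected payoff is 5, from C.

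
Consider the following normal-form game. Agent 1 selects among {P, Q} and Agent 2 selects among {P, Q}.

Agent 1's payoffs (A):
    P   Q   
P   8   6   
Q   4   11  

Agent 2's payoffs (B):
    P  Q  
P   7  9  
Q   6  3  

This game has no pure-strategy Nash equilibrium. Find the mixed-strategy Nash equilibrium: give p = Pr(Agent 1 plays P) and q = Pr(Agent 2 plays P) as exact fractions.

Each player's mixing probability is pinned down by making the *other* player indifferent.
Agent 2 indifferent between P and Q: p·7 + (1−p)·6 = p·9 + (1−p)·3 ⟹ 6 + 1p = 3 + 6p ⟹ p = 3/5.
Agent 1 indifferent between P and Q: q·8 + (1−q)·6 = q·4 + (1−q)·11 ⟹ 6 + 2q = 11 + (-7)q ⟹ q = 5/9.

p = 3/5, q = 5/9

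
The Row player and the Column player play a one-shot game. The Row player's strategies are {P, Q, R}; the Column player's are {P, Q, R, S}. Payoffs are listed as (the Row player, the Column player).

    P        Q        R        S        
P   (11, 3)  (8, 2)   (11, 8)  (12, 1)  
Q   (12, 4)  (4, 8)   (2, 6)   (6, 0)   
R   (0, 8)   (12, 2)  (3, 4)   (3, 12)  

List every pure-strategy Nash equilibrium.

(P, R)

Find each player's best response to every opponent strategy; NE are the intersections.
The Row player's best responses — vs P: Q (payoff 12); vs Q: R (payoff 12); vs R: P (payoff 11); vs S: P (payoff 12).
The Column player's best responses — vs P: R (payoff 8); vs Q: Q (payoff 8); vs R: S (payoff 12).
The only mutual best response is (P, R); neither player gains by switching there.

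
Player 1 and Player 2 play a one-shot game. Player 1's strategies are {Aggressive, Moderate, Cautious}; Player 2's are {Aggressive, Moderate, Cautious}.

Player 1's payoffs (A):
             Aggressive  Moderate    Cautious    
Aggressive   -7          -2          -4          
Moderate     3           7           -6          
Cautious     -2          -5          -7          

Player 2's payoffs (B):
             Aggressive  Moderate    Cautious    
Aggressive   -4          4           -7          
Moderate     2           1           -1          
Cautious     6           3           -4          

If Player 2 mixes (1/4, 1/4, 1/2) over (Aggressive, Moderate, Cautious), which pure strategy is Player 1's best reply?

Moderate

Compute Player 1's expected payoff from each pure strategy against the given mix.
Aggressive: (1/4)·(-7) + (1/4)·(-2) + (1/2)·(-4) = -17/4
Moderate: (1/4)·3 + (1/4)·7 + (1/2)·(-6) = -1/2
Cautious: (1/4)·(-2) + (1/4)·(-5) + (1/2)·(-7) = -21/4
Highest expected payoff is -1/2, from Moderate.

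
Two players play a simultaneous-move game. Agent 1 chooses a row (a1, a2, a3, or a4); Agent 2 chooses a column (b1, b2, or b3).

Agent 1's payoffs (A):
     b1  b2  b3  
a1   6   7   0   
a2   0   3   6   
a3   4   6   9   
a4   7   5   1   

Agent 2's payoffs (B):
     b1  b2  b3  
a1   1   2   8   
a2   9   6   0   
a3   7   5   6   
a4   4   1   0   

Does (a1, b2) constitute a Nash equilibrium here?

Holding Agent 2 at b2: Agent 1 gets 7 from a1, versus 3 from a2, 6 from a3, 5 from a4. No profitable deviation for Agent 1.
Holding Agent 1 at a1: Agent 2 gets 2 from b2 but could get 8 by switching to b3. Agent 2 has a profitable deviation.

No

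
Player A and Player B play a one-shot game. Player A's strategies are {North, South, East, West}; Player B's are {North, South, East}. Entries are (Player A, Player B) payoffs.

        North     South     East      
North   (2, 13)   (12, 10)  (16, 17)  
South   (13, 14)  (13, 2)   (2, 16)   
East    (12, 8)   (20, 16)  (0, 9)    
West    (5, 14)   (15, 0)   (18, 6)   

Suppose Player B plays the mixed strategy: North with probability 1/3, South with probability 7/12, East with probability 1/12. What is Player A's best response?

East

Player A's best reply maximizes expected payoff against the mix.
North: (1/3)·2 + (7/12)·12 + (1/12)·16 = 9
South: (1/3)·13 + (7/12)·13 + (1/12)·2 = 145/12
East: (1/3)·12 + (7/12)·20 + (1/12)·0 = 47/3
West: (1/3)·5 + (7/12)·15 + (1/12)·18 = 143/12
Highest expected payoff is 47/3, from East.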